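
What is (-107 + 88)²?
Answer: 361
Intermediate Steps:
(-107 + 88)² = (-19)² = 361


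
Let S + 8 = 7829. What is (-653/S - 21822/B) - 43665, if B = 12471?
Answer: -1419691586980/32511897 ≈ -43667.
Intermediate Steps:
S = 7821 (S = -8 + 7829 = 7821)
(-653/S - 21822/B) - 43665 = (-653/7821 - 21822/12471) - 43665 = (-653*1/7821 - 21822*1/12471) - 43665 = (-653/7821 - 7274/4157) - 43665 = -59604475/32511897 - 43665 = -1419691586980/32511897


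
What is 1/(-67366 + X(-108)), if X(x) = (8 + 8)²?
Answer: -1/67110 ≈ -1.4901e-5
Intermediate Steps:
X(x) = 256 (X(x) = 16² = 256)
1/(-67366 + X(-108)) = 1/(-67366 + 256) = 1/(-67110) = -1/67110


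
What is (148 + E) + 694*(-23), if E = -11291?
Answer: -27105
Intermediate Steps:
(148 + E) + 694*(-23) = (148 - 11291) + 694*(-23) = -11143 - 15962 = -27105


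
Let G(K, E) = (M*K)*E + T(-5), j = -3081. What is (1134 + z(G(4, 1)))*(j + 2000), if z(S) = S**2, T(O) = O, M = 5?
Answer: -1469079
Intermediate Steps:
G(K, E) = -5 + 5*E*K (G(K, E) = (5*K)*E - 5 = 5*E*K - 5 = -5 + 5*E*K)
(1134 + z(G(4, 1)))*(j + 2000) = (1134 + (-5 + 5*1*4)**2)*(-3081 + 2000) = (1134 + (-5 + 20)**2)*(-1081) = (1134 + 15**2)*(-1081) = (1134 + 225)*(-1081) = 1359*(-1081) = -1469079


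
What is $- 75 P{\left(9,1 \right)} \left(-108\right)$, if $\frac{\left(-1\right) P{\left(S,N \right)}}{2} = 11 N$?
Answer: $-178200$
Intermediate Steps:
$P{\left(S,N \right)} = - 22 N$ ($P{\left(S,N \right)} = - 2 \cdot 11 N = - 22 N$)
$- 75 P{\left(9,1 \right)} \left(-108\right) = - 75 \left(\left(-22\right) 1\right) \left(-108\right) = \left(-75\right) \left(-22\right) \left(-108\right) = 1650 \left(-108\right) = -178200$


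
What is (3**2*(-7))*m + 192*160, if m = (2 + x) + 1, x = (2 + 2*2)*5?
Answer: 28641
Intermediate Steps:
x = 30 (x = (2 + 4)*5 = 6*5 = 30)
m = 33 (m = (2 + 30) + 1 = 32 + 1 = 33)
(3**2*(-7))*m + 192*160 = (3**2*(-7))*33 + 192*160 = (9*(-7))*33 + 30720 = -63*33 + 30720 = -2079 + 30720 = 28641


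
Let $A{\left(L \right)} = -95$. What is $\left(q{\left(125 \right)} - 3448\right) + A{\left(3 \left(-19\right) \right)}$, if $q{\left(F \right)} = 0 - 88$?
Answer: $-3631$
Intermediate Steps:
$q{\left(F \right)} = -88$ ($q{\left(F \right)} = 0 - 88 = -88$)
$\left(q{\left(125 \right)} - 3448\right) + A{\left(3 \left(-19\right) \right)} = \left(-88 - 3448\right) - 95 = -3536 - 95 = -3631$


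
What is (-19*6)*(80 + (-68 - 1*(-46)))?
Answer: -6612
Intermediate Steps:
(-19*6)*(80 + (-68 - 1*(-46))) = -114*(80 + (-68 + 46)) = -114*(80 - 22) = -114*58 = -6612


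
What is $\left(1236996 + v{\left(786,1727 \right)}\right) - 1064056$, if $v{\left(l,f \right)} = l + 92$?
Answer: $173818$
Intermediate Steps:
$v{\left(l,f \right)} = 92 + l$
$\left(1236996 + v{\left(786,1727 \right)}\right) - 1064056 = \left(1236996 + \left(92 + 786\right)\right) - 1064056 = \left(1236996 + 878\right) - 1064056 = 1237874 - 1064056 = 173818$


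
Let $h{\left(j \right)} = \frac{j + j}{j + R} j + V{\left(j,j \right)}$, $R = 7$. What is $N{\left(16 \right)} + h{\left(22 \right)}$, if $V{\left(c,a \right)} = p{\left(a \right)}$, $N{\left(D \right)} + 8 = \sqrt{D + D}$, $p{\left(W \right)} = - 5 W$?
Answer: $- \frac{2454}{29} + 4 \sqrt{2} \approx -78.964$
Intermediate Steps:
$N{\left(D \right)} = -8 + \sqrt{2} \sqrt{D}$ ($N{\left(D \right)} = -8 + \sqrt{D + D} = -8 + \sqrt{2 D} = -8 + \sqrt{2} \sqrt{D}$)
$V{\left(c,a \right)} = - 5 a$
$h{\left(j \right)} = - 5 j + \frac{2 j^{2}}{7 + j}$ ($h{\left(j \right)} = \frac{j + j}{j + 7} j - 5 j = \frac{2 j}{7 + j} j - 5 j = \frac{2 j^{2}}{7 + j} - 5 j = - 5 j + \frac{2 j^{2}}{7 + j}$)
$N{\left(16 \right)} + h{\left(22 \right)} = \left(-8 + \sqrt{2} \sqrt{16}\right) + \frac{22 \left(-35 - 66\right)}{7 + 22} = \left(-8 + \sqrt{2} \cdot 4\right) + \frac{22 \left(-35 - 66\right)}{29} = \left(-8 + 4 \sqrt{2}\right) + 22 \cdot \frac{1}{29} \left(-101\right) = \left(-8 + 4 \sqrt{2}\right) - \frac{2222}{29} = - \frac{2454}{29} + 4 \sqrt{2}$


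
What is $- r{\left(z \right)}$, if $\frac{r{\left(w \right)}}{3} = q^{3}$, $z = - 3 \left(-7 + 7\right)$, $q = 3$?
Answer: $-81$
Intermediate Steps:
$z = 0$ ($z = \left(-3\right) 0 = 0$)
$r{\left(w \right)} = 81$ ($r{\left(w \right)} = 3 \cdot 3^{3} = 3 \cdot 27 = 81$)
$- r{\left(z \right)} = \left(-1\right) 81 = -81$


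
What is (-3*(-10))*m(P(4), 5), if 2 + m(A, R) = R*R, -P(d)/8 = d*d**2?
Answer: 690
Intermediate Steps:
P(d) = -8*d**3 (P(d) = -8*d*d**2 = -8*d**3)
m(A, R) = -2 + R**2 (m(A, R) = -2 + R*R = -2 + R**2)
(-3*(-10))*m(P(4), 5) = (-3*(-10))*(-2 + 5**2) = 30*(-2 + 25) = 30*23 = 690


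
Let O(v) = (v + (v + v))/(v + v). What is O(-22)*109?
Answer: 327/2 ≈ 163.50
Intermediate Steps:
O(v) = 3/2 (O(v) = (v + 2*v)/((2*v)) = (3*v)*(1/(2*v)) = 3/2)
O(-22)*109 = (3/2)*109 = 327/2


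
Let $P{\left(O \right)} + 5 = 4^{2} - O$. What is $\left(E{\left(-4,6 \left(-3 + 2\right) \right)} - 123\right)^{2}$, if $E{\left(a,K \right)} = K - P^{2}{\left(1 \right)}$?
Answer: $52441$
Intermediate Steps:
$P{\left(O \right)} = 11 - O$ ($P{\left(O \right)} = -5 - \left(-16 + O\right) = 11 - O$)
$E{\left(a,K \right)} = -100 + K$ ($E{\left(a,K \right)} = K - \left(11 - 1\right)^{2} = K - 10^{2} = K - 100 = -100 + K$)
$\left(E{\left(-4,6 \left(-3 + 2\right) \right)} - 123\right)^{2} = \left(\left(-100 + 6 \left(-3 + 2\right)\right) - 123\right)^{2} = \left(\left(-100 + 6 \left(-1\right)\right) - 123\right)^{2} = \left(\left(-100 - 6\right) - 123\right)^{2} = \left(-106 - 123\right)^{2} = \left(-229\right)^{2} = 52441$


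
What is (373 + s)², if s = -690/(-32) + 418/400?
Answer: 25040847049/160000 ≈ 1.5651e+5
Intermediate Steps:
s = 9043/400 (s = -690*(-1/32) + 418*(1/400) = 345/16 + 209/200 = 9043/400 ≈ 22.607)
(373 + s)² = (373 + 9043/400)² = (158243/400)² = 25040847049/160000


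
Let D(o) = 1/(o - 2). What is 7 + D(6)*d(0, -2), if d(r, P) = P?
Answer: 13/2 ≈ 6.5000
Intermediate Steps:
D(o) = 1/(-2 + o)
7 + D(6)*d(0, -2) = 7 - 2/(-2 + 6) = 7 - 2/4 = 7 + (¼)*(-2) = 7 - ½ = 13/2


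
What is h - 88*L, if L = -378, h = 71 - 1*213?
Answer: 33122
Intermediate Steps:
h = -142 (h = 71 - 213 = -142)
h - 88*L = -142 - 88*(-378) = -142 + 33264 = 33122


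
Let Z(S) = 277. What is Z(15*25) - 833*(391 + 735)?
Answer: -937681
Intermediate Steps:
Z(15*25) - 833*(391 + 735) = 277 - 833*(391 + 735) = 277 - 833*1126 = 277 - 1*937958 = 277 - 937958 = -937681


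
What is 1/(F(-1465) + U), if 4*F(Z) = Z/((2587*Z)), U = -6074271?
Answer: -10348/62856556307 ≈ -1.6463e-7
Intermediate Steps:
F(Z) = 1/10348 (F(Z) = (Z/((2587*Z)))/4 = (Z*(1/(2587*Z)))/4 = (¼)*(1/2587) = 1/10348)
1/(F(-1465) + U) = 1/(1/10348 - 6074271) = 1/(-62856556307/10348) = -10348/62856556307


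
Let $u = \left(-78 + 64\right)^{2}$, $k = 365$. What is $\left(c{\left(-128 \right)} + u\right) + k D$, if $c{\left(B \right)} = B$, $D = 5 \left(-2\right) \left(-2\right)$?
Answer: $7368$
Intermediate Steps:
$D = 20$ ($D = \left(-10\right) \left(-2\right) = 20$)
$u = 196$ ($u = \left(-14\right)^{2} = 196$)
$\left(c{\left(-128 \right)} + u\right) + k D = \left(-128 + 196\right) + 365 \cdot 20 = 68 + 7300 = 7368$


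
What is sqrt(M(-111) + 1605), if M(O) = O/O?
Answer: sqrt(1606) ≈ 40.075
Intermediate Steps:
M(O) = 1
sqrt(M(-111) + 1605) = sqrt(1 + 1605) = sqrt(1606)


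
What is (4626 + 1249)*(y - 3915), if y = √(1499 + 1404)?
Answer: -23000625 + 5875*√2903 ≈ -2.2684e+7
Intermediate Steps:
y = √2903 ≈ 53.880
(4626 + 1249)*(y - 3915) = (4626 + 1249)*(√2903 - 3915) = 5875*(-3915 + √2903) = -23000625 + 5875*√2903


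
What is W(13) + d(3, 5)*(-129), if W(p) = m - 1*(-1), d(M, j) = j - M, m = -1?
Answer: -258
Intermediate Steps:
W(p) = 0 (W(p) = -1 - 1*(-1) = -1 + 1 = 0)
W(13) + d(3, 5)*(-129) = 0 + (5 - 1*3)*(-129) = 0 + (5 - 3)*(-129) = 0 + 2*(-129) = 0 - 258 = -258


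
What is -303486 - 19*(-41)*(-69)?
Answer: -357237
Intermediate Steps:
-303486 - 19*(-41)*(-69) = -303486 + 779*(-69) = -303486 - 53751 = -357237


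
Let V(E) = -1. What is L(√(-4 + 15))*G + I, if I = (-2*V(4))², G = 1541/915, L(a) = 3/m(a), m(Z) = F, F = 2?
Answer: 3981/610 ≈ 6.5262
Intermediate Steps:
m(Z) = 2
L(a) = 3/2
G = 1541/915 (G = 1541*(1/915) = 1541/915 ≈ 1.6842)
I = 4 (I = (-2*(-1))² = 2² = 4)
L(√(-4 + 15))*G + I = (3/2)*(1541/915) + 4 = 1541/610 + 4 = 3981/610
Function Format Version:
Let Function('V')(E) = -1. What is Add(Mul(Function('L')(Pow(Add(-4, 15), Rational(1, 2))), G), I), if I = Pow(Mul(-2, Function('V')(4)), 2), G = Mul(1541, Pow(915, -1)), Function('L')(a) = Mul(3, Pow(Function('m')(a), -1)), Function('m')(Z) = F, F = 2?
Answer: Rational(3981, 610) ≈ 6.5262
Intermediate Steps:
Function('m')(Z) = 2
Function('L')(a) = Rational(3, 2) (Function('L')(a) = Mul(3, Pow(2, -1)) = Mul(3, Rational(1, 2)) = Rational(3, 2))
G = Rational(1541, 915) (G = Mul(1541, Rational(1, 915)) = Rational(1541, 915) ≈ 1.6842)
I = 4 (I = Pow(Mul(-2, -1), 2) = Pow(2, 2) = 4)
Add(Mul(Function('L')(Pow(Add(-4, 15), Rational(1, 2))), G), I) = Add(Mul(Rational(3, 2), Rational(1541, 915)), 4) = Add(Rational(1541, 610), 4) = Rational(3981, 610)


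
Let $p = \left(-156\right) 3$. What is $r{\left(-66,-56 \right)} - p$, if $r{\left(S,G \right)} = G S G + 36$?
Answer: $-206472$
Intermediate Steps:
$r{\left(S,G \right)} = 36 + S G^{2}$ ($r{\left(S,G \right)} = S G^{2} + 36 = 36 + S G^{2}$)
$p = -468$
$r{\left(-66,-56 \right)} - p = \left(36 - 66 \left(-56\right)^{2}\right) - -468 = \left(36 - 206976\right) + 468 = -206940 + 468 = -206472$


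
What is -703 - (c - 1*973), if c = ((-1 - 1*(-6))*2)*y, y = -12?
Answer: 390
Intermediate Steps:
c = -120 (c = ((-1 - 1*(-6))*2)*(-12) = ((-1 + 6)*2)*(-12) = (5*2)*(-12) = 10*(-12) = -120)
-703 - (c - 1*973) = -703 - (-120 - 1*973) = -703 - (-120 - 973) = -703 - 1*(-1093) = -703 + 1093 = 390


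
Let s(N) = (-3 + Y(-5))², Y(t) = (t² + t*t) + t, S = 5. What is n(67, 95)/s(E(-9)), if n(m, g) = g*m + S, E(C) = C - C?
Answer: 65/18 ≈ 3.6111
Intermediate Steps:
Y(t) = t + 2*t² (Y(t) = (t² + t²) + t = 2*t² + t = t + 2*t²)
E(C) = 0
n(m, g) = 5 + g*m (n(m, g) = g*m + 5 = 5 + g*m)
s(N) = 1764 (s(N) = (-3 - 5*(1 + 2*(-5)))² = (-3 - 5*(1 - 10))² = (-3 - 5*(-9))² = (-3 + 45)² = 42² = 1764)
n(67, 95)/s(E(-9)) = (5 + 95*67)/1764 = (5 + 6365)*(1/1764) = 6370*(1/1764) = 65/18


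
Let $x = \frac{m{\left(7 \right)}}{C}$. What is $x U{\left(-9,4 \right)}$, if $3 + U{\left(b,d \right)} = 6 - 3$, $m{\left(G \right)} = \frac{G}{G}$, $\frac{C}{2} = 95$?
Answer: $0$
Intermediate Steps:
$C = 190$ ($C = 2 \cdot 95 = 190$)
$m{\left(G \right)} = 1$
$U{\left(b,d \right)} = 0$ ($U{\left(b,d \right)} = -3 + \left(6 - 3\right) = -3 + 3 = 0$)
$x = \frac{1}{190}$ ($x = 1 \cdot \frac{1}{190} = \frac{1}{190} \approx 0.0052632$)
$x U{\left(-9,4 \right)} = \frac{1}{190} \cdot 0 = 0$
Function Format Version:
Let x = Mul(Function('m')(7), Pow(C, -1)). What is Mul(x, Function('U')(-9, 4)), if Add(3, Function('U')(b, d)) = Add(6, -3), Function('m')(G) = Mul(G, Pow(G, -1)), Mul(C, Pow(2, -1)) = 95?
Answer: 0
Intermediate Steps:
C = 190 (C = Mul(2, 95) = 190)
Function('m')(G) = 1
Function('U')(b, d) = 0 (Function('U')(b, d) = Add(-3, Add(6, -3)) = Add(-3, 3) = 0)
x = Rational(1, 190) (x = Mul(1, Pow(190, -1)) = Mul(1, Rational(1, 190)) = Rational(1, 190) ≈ 0.0052632)
Mul(x, Function('U')(-9, 4)) = Mul(Rational(1, 190), 0) = 0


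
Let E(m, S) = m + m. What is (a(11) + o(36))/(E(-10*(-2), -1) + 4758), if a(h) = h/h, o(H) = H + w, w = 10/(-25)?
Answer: 183/23990 ≈ 0.0076282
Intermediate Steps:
w = -⅖ (w = 10*(-1/25) = -⅖ ≈ -0.40000)
o(H) = -⅖ + H (o(H) = H - ⅖ = -⅖ + H)
a(h) = 1
E(m, S) = 2*m
(a(11) + o(36))/(E(-10*(-2), -1) + 4758) = (1 + (-⅖ + 36))/(2*(-10*(-2)) + 4758) = (1 + 178/5)/(2*20 + 4758) = 183/(5*(40 + 4758)) = (183/5)/4798 = (183/5)*(1/4798) = 183/23990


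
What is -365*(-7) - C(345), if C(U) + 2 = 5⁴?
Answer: 1932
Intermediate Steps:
C(U) = 623 (C(U) = -2 + 5⁴ = -2 + 625 = 623)
-365*(-7) - C(345) = -365*(-7) - 1*623 = 2555 - 623 = 1932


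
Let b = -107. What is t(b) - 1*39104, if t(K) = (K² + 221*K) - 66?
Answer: -51368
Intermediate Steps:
t(K) = -66 + K² + 221*K
t(b) - 1*39104 = (-66 + (-107)² + 221*(-107)) - 1*39104 = (-66 + 11449 - 23647) - 39104 = -12264 - 39104 = -51368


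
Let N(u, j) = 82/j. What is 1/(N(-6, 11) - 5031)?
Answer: -11/55259 ≈ -0.00019906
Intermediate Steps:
1/(N(-6, 11) - 5031) = 1/(82/11 - 5031) = 1/(-55259/11) = -11/55259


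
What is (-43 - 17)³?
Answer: -216000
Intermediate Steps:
(-43 - 17)³ = (-60)³ = -216000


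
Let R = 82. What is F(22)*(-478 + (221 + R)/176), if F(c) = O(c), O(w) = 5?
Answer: -419125/176 ≈ -2381.4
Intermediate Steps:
F(c) = 5
F(22)*(-478 + (221 + R)/176) = 5*(-478 + (221 + 82)/176) = 5*(-478 + 303*(1/176)) = 5*(-478 + 303/176) = 5*(-83825/176) = -419125/176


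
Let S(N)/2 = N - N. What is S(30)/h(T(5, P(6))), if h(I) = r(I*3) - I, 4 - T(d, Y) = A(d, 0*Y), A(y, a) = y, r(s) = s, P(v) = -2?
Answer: 0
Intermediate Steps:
T(d, Y) = 4 - d
S(N) = 0 (S(N) = 2*(N - N) = 2*0 = 0)
h(I) = 2*I (h(I) = I*3 - I = 3*I - I = 2*I)
S(30)/h(T(5, P(6))) = 0/((2*(4 - 1*5))) = 0/((2*(4 - 5))) = 0/((2*(-1))) = 0/(-2) = 0*(-½) = 0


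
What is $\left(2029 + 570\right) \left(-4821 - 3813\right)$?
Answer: $-22439766$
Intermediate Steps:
$\left(2029 + 570\right) \left(-4821 - 3813\right) = 2599 \left(-8634\right) = -22439766$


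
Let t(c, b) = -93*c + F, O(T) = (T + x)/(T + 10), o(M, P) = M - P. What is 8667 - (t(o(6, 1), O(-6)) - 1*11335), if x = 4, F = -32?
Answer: 20499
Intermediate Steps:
O(T) = (4 + T)/(10 + T) (O(T) = (T + 4)/(T + 10) = (4 + T)/(10 + T))
t(c, b) = -32 - 93*c (t(c, b) = -93*c - 32 = -32 - 93*c)
8667 - (t(o(6, 1), O(-6)) - 1*11335) = 8667 - ((-32 - 93*(6 - 1*1)) - 1*11335) = 8667 - ((-32 - 93*(6 - 1)) - 11335) = 8667 - ((-32 - 93*5) - 11335) = 8667 - ((-32 - 465) - 11335) = 8667 - (-497 - 11335) = 8667 - 1*(-11832) = 8667 + 11832 = 20499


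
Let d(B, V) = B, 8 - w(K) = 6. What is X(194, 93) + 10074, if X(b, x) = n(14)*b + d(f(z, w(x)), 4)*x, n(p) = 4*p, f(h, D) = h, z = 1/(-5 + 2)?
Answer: 20907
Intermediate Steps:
w(K) = 2 (w(K) = 8 - 1*6 = 8 - 6 = 2)
z = -⅓ (z = 1/(-3) = -⅓ ≈ -0.33333)
X(b, x) = 56*b - x/3 (X(b, x) = (4*14)*b - x/3 = 56*b - x/3)
X(194, 93) + 10074 = (56*194 - ⅓*93) + 10074 = (10864 - 31) + 10074 = 10833 + 10074 = 20907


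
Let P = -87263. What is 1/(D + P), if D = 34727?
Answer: -1/52536 ≈ -1.9035e-5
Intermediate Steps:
1/(D + P) = 1/(34727 - 87263) = 1/(-52536) = -1/52536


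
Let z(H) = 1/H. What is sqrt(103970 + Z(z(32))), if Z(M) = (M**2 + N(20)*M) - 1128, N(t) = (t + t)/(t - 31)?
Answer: sqrt(12742521209)/352 ≈ 320.69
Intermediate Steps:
N(t) = 2*t/(-31 + t) (N(t) = (2*t)/(-31 + t) = 2*t/(-31 + t))
Z(M) = -1128 + M**2 - 40*M/11 (Z(M) = (M**2 + (2*20/(-31 + 20))*M) - 1128 = (M**2 + (2*20/(-11))*M) - 1128 = (M**2 + (2*20*(-1/11))*M) - 1128 = (M**2 - 40*M/11) - 1128 = -1128 + M**2 - 40*M/11)
sqrt(103970 + Z(z(32))) = sqrt(103970 + (-1128 + (1/32)**2 - 40/11/32)) = sqrt(103970 + (-1128 + (1/32)**2 - 40/11*1/32)) = sqrt(103970 + (-1128 + 1/1024 - 5/44)) = sqrt(103970 - 12707061/11264) = sqrt(1158411019/11264) = sqrt(12742521209)/352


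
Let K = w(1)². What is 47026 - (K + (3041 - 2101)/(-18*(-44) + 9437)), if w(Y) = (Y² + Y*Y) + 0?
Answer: 480987098/10229 ≈ 47022.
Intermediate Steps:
w(Y) = 2*Y² (w(Y) = (Y² + Y²) + 0 = 2*Y² + 0 = 2*Y²)
K = 4 (K = (2*1²)² = (2*1)² = 2² = 4)
47026 - (K + (3041 - 2101)/(-18*(-44) + 9437)) = 47026 - (4 + (3041 - 2101)/(-18*(-44) + 9437)) = 47026 - (4 + 940/(792 + 9437)) = 47026 - (4 + 940/10229) = 47026 - 1*41856/10229 = 47026 - 41856/10229 = 480987098/10229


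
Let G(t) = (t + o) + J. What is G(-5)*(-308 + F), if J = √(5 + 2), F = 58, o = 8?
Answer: -750 - 250*√7 ≈ -1411.4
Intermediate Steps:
J = √7 ≈ 2.6458
G(t) = 8 + t + √7 (G(t) = (t + 8) + √7 = (8 + t) + √7 = 8 + t + √7)
G(-5)*(-308 + F) = (8 - 5 + √7)*(-308 + 58) = (3 + √7)*(-250) = -750 - 250*√7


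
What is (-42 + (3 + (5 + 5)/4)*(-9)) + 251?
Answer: 319/2 ≈ 159.50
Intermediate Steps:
(-42 + (3 + (5 + 5)/4)*(-9)) + 251 = (-42 + (3 + 10*(¼))*(-9)) + 251 = (-42 + (3 + 5/2)*(-9)) + 251 = (-42 + (11/2)*(-9)) + 251 = (-42 - 99/2) + 251 = -183/2 + 251 = 319/2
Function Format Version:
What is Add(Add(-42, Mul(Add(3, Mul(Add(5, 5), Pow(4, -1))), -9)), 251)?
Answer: Rational(319, 2) ≈ 159.50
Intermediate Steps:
Add(Add(-42, Mul(Add(3, Mul(Add(5, 5), Pow(4, -1))), -9)), 251) = Add(Add(-42, Mul(Add(3, Mul(10, Rational(1, 4))), -9)), 251) = Add(Add(-42, Mul(Add(3, Rational(5, 2)), -9)), 251) = Add(Add(-42, Mul(Rational(11, 2), -9)), 251) = Add(Add(-42, Rational(-99, 2)), 251) = Add(Rational(-183, 2), 251) = Rational(319, 2)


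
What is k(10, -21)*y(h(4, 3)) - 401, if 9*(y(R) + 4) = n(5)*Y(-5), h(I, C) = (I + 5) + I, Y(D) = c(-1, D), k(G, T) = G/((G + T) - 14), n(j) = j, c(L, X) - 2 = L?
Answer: -17983/45 ≈ -399.62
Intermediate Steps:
c(L, X) = 2 + L
k(G, T) = G/(-14 + G + T)
Y(D) = 1 (Y(D) = 2 - 1 = 1)
h(I, C) = 5 + 2*I (h(I, C) = (5 + I) + I = 5 + 2*I)
y(R) = -31/9 (y(R) = -4 + (5*1)/9 = -4 + (⅑)*5 = -4 + 5/9 = -31/9)
k(10, -21)*y(h(4, 3)) - 401 = (10/(-14 + 10 - 21))*(-31/9) - 401 = (10/(-25))*(-31/9) - 401 = (10*(-1/25))*(-31/9) - 401 = -⅖*(-31/9) - 401 = 62/45 - 401 = -17983/45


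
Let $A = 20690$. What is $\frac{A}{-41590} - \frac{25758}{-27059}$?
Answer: $\frac{51142451}{112538381} \approx 0.45444$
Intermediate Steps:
$\frac{A}{-41590} - \frac{25758}{-27059} = \frac{20690}{-41590} - \frac{25758}{-27059} = 20690 \left(- \frac{1}{41590}\right) - - \frac{25758}{27059} = - \frac{2069}{4159} + \frac{25758}{27059} = \frac{51142451}{112538381}$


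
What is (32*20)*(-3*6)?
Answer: -11520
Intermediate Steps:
(32*20)*(-3*6) = 640*(-18) = -11520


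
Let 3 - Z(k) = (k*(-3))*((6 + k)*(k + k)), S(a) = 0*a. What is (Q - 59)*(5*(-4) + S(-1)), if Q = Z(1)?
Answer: 280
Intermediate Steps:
S(a) = 0
Z(k) = 3 + 6*k²*(6 + k) (Z(k) = 3 - k*(-3)*(6 + k)*(k + k) = 3 - (-3*k)*(6 + k)*(2*k) = 3 - (-3*k)*2*k*(6 + k) = 3 - (-6)*k²*(6 + k) = 3 + 6*k²*(6 + k))
Q = 45 (Q = 3 + 6*1³ + 36*1² = 3 + 6*1 + 36*1 = 3 + 6 + 36 = 45)
(Q - 59)*(5*(-4) + S(-1)) = (45 - 59)*(5*(-4) + 0) = -14*(-20 + 0) = -14*(-20) = 280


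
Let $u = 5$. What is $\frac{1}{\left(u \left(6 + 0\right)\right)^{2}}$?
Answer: $\frac{1}{900} \approx 0.0011111$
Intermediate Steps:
$\frac{1}{\left(u \left(6 + 0\right)\right)^{2}} = \frac{1}{\left(5 \left(6 + 0\right)\right)^{2}} = \frac{1}{\left(5 \cdot 6\right)^{2}} = \frac{1}{30^{2}} = \frac{1}{900}$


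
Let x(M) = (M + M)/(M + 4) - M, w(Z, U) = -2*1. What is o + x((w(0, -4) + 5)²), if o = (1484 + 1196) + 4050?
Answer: 87391/13 ≈ 6722.4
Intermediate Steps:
w(Z, U) = -2
o = 6730 (o = 2680 + 4050 = 6730)
x(M) = -M + 2*M/(4 + M) (x(M) = (2*M)/(4 + M) - M = 2*M/(4 + M) - M = -M + 2*M/(4 + M))
o + x((w(0, -4) + 5)²) = 6730 - (-2 + 5)²*(2 + (-2 + 5)²)/(4 + (-2 + 5)²) = 6730 - 1*3²*(2 + 3²)/(4 + 3²) = 6730 - 1*9*(2 + 9)/(4 + 9) = 6730 - 1*9*11/13 = 6730 - 1*9*1/13*11 = 6730 - 99/13 = 87391/13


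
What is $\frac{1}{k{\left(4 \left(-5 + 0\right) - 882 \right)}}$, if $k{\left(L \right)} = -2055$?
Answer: $- \frac{1}{2055} \approx -0.00048662$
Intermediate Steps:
$\frac{1}{k{\left(4 \left(-5 + 0\right) - 882 \right)}} = \frac{1}{-2055} = - \frac{1}{2055}$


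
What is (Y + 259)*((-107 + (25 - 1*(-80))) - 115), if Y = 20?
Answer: -32643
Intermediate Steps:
(Y + 259)*((-107 + (25 - 1*(-80))) - 115) = (20 + 259)*((-107 + (25 - 1*(-80))) - 115) = 279*((-107 + (25 + 80)) - 115) = 279*((-107 + 105) - 115) = 279*(-2 - 115) = 279*(-117) = -32643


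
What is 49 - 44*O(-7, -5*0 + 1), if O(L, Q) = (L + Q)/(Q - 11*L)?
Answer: 681/13 ≈ 52.385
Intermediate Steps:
O(L, Q) = (L + Q)/(Q - 11*L)
49 - 44*O(-7, -5*0 + 1) = 49 - 44*(-1*(-7) - (-5*0 + 1))/(-(-5*0 + 1) + 11*(-7)) = 49 - 44*(7 - (0 + 1))/(-(0 + 1) - 77) = 49 - 44*(7 - 1*1)/(-1*1 - 77) = 49 - 44*(7 - 1)/(-1 - 77) = 49 - 44*6/(-78) = 49 - (-22)*6/39 = 49 - 44*(-1/13) = 49 + 44/13 = 681/13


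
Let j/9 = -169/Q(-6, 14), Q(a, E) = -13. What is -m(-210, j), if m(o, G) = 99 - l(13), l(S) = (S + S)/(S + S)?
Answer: -98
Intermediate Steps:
l(S) = 1 (l(S) = (2*S)/((2*S)) = (2*S)*(1/(2*S)) = 1)
j = 117 (j = 9*(-169/(-13)) = 9*(-169*(-1/13)) = 9*13 = 117)
m(o, G) = 98 (m(o, G) = 99 - 1*1 = 99 - 1 = 98)
-m(-210, j) = -1*98 = -98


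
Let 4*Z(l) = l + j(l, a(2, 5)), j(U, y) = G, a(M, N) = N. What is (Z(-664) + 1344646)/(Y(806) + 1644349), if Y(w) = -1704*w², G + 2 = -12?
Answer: -2688953/2210670790 ≈ -0.0012164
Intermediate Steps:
G = -14 (G = -2 - 12 = -14)
j(U, y) = -14
Z(l) = -7/2 + l/4 (Z(l) = (l - 14)/4 = (-14 + l)/4 = -7/2 + l/4)
(Z(-664) + 1344646)/(Y(806) + 1644349) = ((-7/2 + (¼)*(-664)) + 1344646)/(-1704*806² + 1644349) = ((-7/2 - 166) + 1344646)/(-1704*649636 + 1644349) = (-339/2 + 1344646)/(-1106979744 + 1644349) = (2688953/2)/(-1105335395) = (2688953/2)*(-1/1105335395) = -2688953/2210670790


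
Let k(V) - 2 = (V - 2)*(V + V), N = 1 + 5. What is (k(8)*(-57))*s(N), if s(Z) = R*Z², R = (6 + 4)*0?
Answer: 0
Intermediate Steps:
N = 6
k(V) = 2 + 2*V*(-2 + V) (k(V) = 2 + (V - 2)*(V + V) = 2 + (-2 + V)*(2*V) = 2 + 2*V*(-2 + V))
R = 0 (R = 10*0 = 0)
s(Z) = 0 (s(Z) = 0*Z² = 0)
(k(8)*(-57))*s(N) = ((2 - 4*8 + 2*8²)*(-57))*0 = ((2 - 32 + 2*64)*(-57))*0 = ((2 - 32 + 128)*(-57))*0 = (98*(-57))*0 = -5586*0 = 0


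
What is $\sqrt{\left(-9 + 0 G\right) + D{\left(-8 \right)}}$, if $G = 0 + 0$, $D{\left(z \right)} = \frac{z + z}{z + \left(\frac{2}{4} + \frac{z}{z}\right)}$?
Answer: $\frac{i \sqrt{1105}}{13} \approx 2.557 i$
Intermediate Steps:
$D{\left(z \right)} = \frac{2 z}{\frac{3}{2} + z}$ ($D{\left(z \right)} = \frac{2 z}{z + \left(2 \cdot \frac{1}{4} + 1\right)} = \frac{2 z}{z + \left(\frac{1}{2} + 1\right)} = \frac{2 z}{z + \frac{3}{2}} = \frac{2 z}{\frac{3}{2} + z}$)
$G = 0$
$\sqrt{\left(-9 + 0 G\right) + D{\left(-8 \right)}} = \sqrt{\left(-9 + 0 \cdot 0\right) + 4 \left(-8\right) \frac{1}{3 + 2 \left(-8\right)}} = \sqrt{\left(-9 + 0\right) + 4 \left(-8\right) \frac{1}{3 - 16}} = \sqrt{-9 + 4 \left(-8\right) \frac{1}{-13}} = \sqrt{-9 + 4 \left(-8\right) \left(- \frac{1}{13}\right)} = \sqrt{-9 + \frac{32}{13}} = \sqrt{- \frac{85}{13}} = \frac{i \sqrt{1105}}{13}$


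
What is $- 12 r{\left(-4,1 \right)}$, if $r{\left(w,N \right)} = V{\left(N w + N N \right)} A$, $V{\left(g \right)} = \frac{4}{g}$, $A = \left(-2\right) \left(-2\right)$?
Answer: $64$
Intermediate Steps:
$A = 4$
$r{\left(w,N \right)} = \frac{16}{N^{2} + N w}$ ($r{\left(w,N \right)} = \frac{4}{N w + N N} 4 = \frac{4}{N w + N^{2}} \cdot 4 = \frac{4}{N^{2} + N w} 4 = \frac{16}{N^{2} + N w}$)
$- 12 r{\left(-4,1 \right)} = - 12 \frac{16}{1 \left(1 - 4\right)} = - 12 \cdot 16 \cdot 1 \frac{1}{-3} = - 12 \cdot 16 \cdot 1 \left(- \frac{1}{3}\right) = \left(-12\right) \left(- \frac{16}{3}\right) = 64$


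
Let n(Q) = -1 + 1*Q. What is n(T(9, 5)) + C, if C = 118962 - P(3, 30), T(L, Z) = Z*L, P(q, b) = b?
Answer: 118976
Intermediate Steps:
T(L, Z) = L*Z
n(Q) = -1 + Q
C = 118932 (C = 118962 - 1*30 = 118962 - 30 = 118932)
n(T(9, 5)) + C = (-1 + 9*5) + 118932 = (-1 + 45) + 118932 = 44 + 118932 = 118976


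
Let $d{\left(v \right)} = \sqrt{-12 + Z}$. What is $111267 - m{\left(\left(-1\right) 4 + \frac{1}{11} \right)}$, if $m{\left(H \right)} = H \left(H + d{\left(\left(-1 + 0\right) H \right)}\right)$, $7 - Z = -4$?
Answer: $\frac{13461458}{121} + \frac{43 i}{11} \approx 1.1125 \cdot 10^{5} + 3.9091 i$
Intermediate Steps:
$Z = 11$ ($Z = 7 - -4 = 7 + 4 = 11$)
$d{\left(v \right)} = i$ ($d{\left(v \right)} = \sqrt{-12 + 11} = \sqrt{-1} = i$)
$m{\left(H \right)} = H \left(i + H\right)$ ($m{\left(H \right)} = H \left(H + i\right) = H \left(i + H\right)$)
$111267 - m{\left(\left(-1\right) 4 + \frac{1}{11} \right)} = 111267 - \left(\left(-1\right) 4 + \frac{1}{11}\right) \left(i + \left(\left(-1\right) 4 + \frac{1}{11}\right)\right) = 111267 - \left(-4 + \frac{1}{11}\right) \left(i + \left(-4 + \frac{1}{11}\right)\right) = 111267 - - \frac{43 \left(i - \frac{43}{11}\right)}{11} = 111267 - - \frac{43 \left(- \frac{43}{11} + i\right)}{11} = 111267 - \left(\frac{1849}{121} - \frac{43 i}{11}\right) = \frac{13461458}{121} + \frac{43 i}{11}$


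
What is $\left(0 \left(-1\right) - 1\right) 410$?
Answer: $-410$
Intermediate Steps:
$\left(0 \left(-1\right) - 1\right) 410 = \left(0 - 1\right) 410 = \left(-1\right) 410 = -410$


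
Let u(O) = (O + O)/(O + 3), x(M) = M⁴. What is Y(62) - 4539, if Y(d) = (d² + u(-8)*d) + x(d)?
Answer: 73879197/5 ≈ 1.4776e+7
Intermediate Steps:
u(O) = 2*O/(3 + O) (u(O) = (2*O)/(3 + O) = 2*O/(3 + O))
Y(d) = d² + d⁴ + 16*d/5 (Y(d) = (d² + (2*(-8)/(3 - 8))*d) + d⁴ = (d² + (2*(-8)/(-5))*d) + d⁴ = (d² + (2*(-8)*(-⅕))*d) + d⁴ = (d² + 16*d/5) + d⁴ = d² + d⁴ + 16*d/5)
Y(62) - 4539 = 62*(16/5 + 62 + 62³) - 4539 = 62*(16/5 + 62 + 238328) - 4539 = 62*(1191966/5) - 4539 = 73901892/5 - 4539 = 73879197/5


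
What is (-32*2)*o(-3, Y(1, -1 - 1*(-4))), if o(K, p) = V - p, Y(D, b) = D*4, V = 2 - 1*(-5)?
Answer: -192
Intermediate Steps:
V = 7 (V = 2 + 5 = 7)
Y(D, b) = 4*D
o(K, p) = 7 - p
(-32*2)*o(-3, Y(1, -1 - 1*(-4))) = (-32*2)*(7 - 4) = -64*(7 - 1*4) = -64*(7 - 4) = -64*3 = -192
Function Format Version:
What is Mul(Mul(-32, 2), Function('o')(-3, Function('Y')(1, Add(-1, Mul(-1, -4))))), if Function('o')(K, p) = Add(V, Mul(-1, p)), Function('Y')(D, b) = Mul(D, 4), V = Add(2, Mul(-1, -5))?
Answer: -192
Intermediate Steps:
V = 7 (V = Add(2, 5) = 7)
Function('Y')(D, b) = Mul(4, D)
Function('o')(K, p) = Add(7, Mul(-1, p))
Mul(Mul(-32, 2), Function('o')(-3, Function('Y')(1, Add(-1, Mul(-1, -4))))) = Mul(Mul(-32, 2), Add(7, Mul(-1, Mul(4, 1)))) = Mul(-64, Add(7, Mul(-1, 4))) = Mul(-64, Add(7, -4)) = Mul(-64, 3) = -192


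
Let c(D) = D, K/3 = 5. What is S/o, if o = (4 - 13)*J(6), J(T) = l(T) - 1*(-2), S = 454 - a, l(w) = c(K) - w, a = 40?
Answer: -46/11 ≈ -4.1818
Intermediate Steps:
K = 15 (K = 3*5 = 15)
l(w) = 15 - w
S = 414 (S = 454 - 1*40 = 454 - 40 = 414)
J(T) = 17 - T (J(T) = (15 - T) - 1*(-2) = (15 - T) + 2 = 17 - T)
o = -99 (o = (4 - 13)*(17 - 1*6) = -9*(17 - 6) = -9*11 = -99)
S/o = 414/(-99) = 414*(-1/99) = -46/11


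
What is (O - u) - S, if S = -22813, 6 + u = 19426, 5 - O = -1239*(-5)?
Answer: -2797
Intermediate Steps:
O = -6190 (O = 5 - (-1239)*(-5) = 5 - 1*6195 = 5 - 6195 = -6190)
u = 19420 (u = -6 + 19426 = 19420)
(O - u) - S = (-6190 - 1*19420) - 1*(-22813) = (-6190 - 19420) + 22813 = -25610 + 22813 = -2797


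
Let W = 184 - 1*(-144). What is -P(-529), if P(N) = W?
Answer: -328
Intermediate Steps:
W = 328 (W = 184 + 144 = 328)
P(N) = 328
-P(-529) = -1*328 = -328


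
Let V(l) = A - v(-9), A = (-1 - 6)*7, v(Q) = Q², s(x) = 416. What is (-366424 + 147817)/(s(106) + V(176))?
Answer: -218607/286 ≈ -764.36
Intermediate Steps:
A = -49 (A = -7*7 = -49)
V(l) = -130 (V(l) = -49 - 1*(-9)² = -49 - 1*81 = -49 - 81 = -130)
(-366424 + 147817)/(s(106) + V(176)) = (-366424 + 147817)/(416 - 130) = -218607/286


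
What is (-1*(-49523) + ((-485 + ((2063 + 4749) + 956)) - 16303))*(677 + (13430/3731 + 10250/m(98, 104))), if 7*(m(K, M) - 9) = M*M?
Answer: 49119447780573/1764763 ≈ 2.7833e+7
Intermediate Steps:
m(K, M) = 9 + M²/7 (m(K, M) = 9 + (M*M)/7 = 9 + M²/7)
(-1*(-49523) + ((-485 + ((2063 + 4749) + 956)) - 16303))*(677 + (13430/3731 + 10250/m(98, 104))) = (-1*(-49523) + ((-485 + ((2063 + 4749) + 956)) - 16303))*(677 + (13430/3731 + 10250/(9 + (⅐)*104²))) = (49523 + ((-485 + (6812 + 956)) - 16303))*(677 + (13430*(1/3731) + 10250/(9 + (⅐)*10816))) = (49523 + ((-485 + 7768) - 16303))*(677 + (13430/3731 + 10250/(9 + 10816/7))) = (49523 + (7283 - 16303))*(677 + (13430/3731 + 10250/(10879/7))) = (49523 - 9020)*(677 + (13430/3731 + 10250*(7/10879))) = 40503*(677 + (13430/3731 + 71750/10879)) = 40503*(677 + 413804220/40589549) = 40503*(27892928893/40589549) = 49119447780573/1764763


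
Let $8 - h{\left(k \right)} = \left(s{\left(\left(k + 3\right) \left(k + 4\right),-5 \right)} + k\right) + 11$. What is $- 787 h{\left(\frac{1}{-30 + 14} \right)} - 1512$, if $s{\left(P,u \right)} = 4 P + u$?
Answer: $\frac{2129655}{64} \approx 33276.0$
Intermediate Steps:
$s{\left(P,u \right)} = u + 4 P$
$h{\left(k \right)} = 2 - k - 4 \left(3 + k\right) \left(4 + k\right)$ ($h{\left(k \right)} = 8 - \left(\left(\left(-5 + 4 \left(k + 3\right) \left(k + 4\right)\right) + k\right) + 11\right) = 8 - \left(\left(\left(-5 + 4 \left(3 + k\right) \left(4 + k\right)\right) + k\right) + 11\right) = 8 - \left(\left(-5 + k + 4 \left(3 + k\right) \left(4 + k\right)\right) + 11\right) = 8 - \left(6 + k + 4 \left(3 + k\right) \left(4 + k\right)\right) = 2 - k - 4 \left(3 + k\right) \left(4 + k\right)$)
$- 787 h{\left(\frac{1}{-30 + 14} \right)} - 1512 = - 787 \left(-46 - \frac{29}{-30 + 14} - 4 \left(\frac{1}{-30 + 14}\right)^{2}\right) - 1512 = - 787 \left(-46 - \frac{29}{-16} - 4 \left(\frac{1}{-16}\right)^{2}\right) - 1512 = - 787 \left(-46 - - \frac{29}{16} - 4 \left(- \frac{1}{16}\right)^{2}\right) - 1512 = - 787 \left(-46 + \frac{29}{16} - \frac{1}{64}\right) - 1512 = \left(-787\right) \left(- \frac{2829}{64}\right) - 1512 = \frac{2226423}{64} - 1512 = \frac{2129655}{64}$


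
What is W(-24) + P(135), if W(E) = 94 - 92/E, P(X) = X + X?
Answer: 2207/6 ≈ 367.83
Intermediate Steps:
P(X) = 2*X
W(-24) + P(135) = (94 - 92/(-24)) + 2*135 = (94 - 92*(-1/24)) + 270 = (94 + 23/6) + 270 = 587/6 + 270 = 2207/6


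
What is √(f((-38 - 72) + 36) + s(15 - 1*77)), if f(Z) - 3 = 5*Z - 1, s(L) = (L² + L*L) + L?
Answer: √7258 ≈ 85.194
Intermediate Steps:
s(L) = L + 2*L² (s(L) = (L² + L²) + L = 2*L² + L = L + 2*L²)
f(Z) = 2 + 5*Z (f(Z) = 3 + (5*Z - 1) = 3 + (-1 + 5*Z) = 2 + 5*Z)
√(f((-38 - 72) + 36) + s(15 - 1*77)) = √((2 + 5*((-38 - 72) + 36)) + (15 - 1*77)*(1 + 2*(15 - 1*77))) = √((2 + 5*(-110 + 36)) + (15 - 77)*(1 + 2*(15 - 77))) = √((2 + 5*(-74)) - 62*(1 + 2*(-62))) = √((2 - 370) - 62*(1 - 124)) = √(-368 - 62*(-123)) = √(-368 + 7626) = √7258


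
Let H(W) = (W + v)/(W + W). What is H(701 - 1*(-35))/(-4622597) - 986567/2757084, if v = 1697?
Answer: -1678266285851975/4690118867590464 ≈ -0.35783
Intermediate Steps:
H(W) = (1697 + W)/(2*W) (H(W) = (W + 1697)/(W + W) = (1697 + W)/((2*W)) = (1697 + W)*(1/(2*W)) = (1697 + W)/(2*W))
H(701 - 1*(-35))/(-4622597) - 986567/2757084 = ((1697 + (701 - 1*(-35)))/(2*(701 - 1*(-35))))/(-4622597) - 986567/2757084 = ((1697 + (701 + 35))/(2*(701 + 35)))*(-1/4622597) - 986567*1/2757084 = ((1/2)*(1697 + 736)/736)*(-1/4622597) - 986567/2757084 = ((1/2)*(1/736)*2433)*(-1/4622597) - 986567/2757084 = (2433/1472)*(-1/4622597) - 986567/2757084 = -2433/6804462784 - 986567/2757084 = -1678266285851975/4690118867590464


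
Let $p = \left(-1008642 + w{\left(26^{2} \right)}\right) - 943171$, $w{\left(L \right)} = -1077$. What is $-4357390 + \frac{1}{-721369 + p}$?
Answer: $- \frac{11652789424011}{2674259} \approx -4.3574 \cdot 10^{6}$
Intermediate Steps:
$p = -1952890$ ($p = \left(-1008642 - 1077\right) - 943171 = -1009719 - 943171 = -1952890$)
$-4357390 + \frac{1}{-721369 + p} = -4357390 + \frac{1}{-721369 - 1952890} = -4357390 + \frac{1}{-2674259} = -4357390 - \frac{1}{2674259} = - \frac{11652789424011}{2674259}$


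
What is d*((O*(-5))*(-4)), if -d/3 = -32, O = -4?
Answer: -7680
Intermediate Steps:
d = 96 (d = -3*(-32) = 96)
d*((O*(-5))*(-4)) = 96*(-4*(-5)*(-4)) = 96*(20*(-4)) = 96*(-80) = -7680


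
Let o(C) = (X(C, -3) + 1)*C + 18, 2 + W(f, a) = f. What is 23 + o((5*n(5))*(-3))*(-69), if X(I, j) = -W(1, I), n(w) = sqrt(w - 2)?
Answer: -1219 + 2070*sqrt(3) ≈ 2366.3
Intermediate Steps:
W(f, a) = -2 + f
n(w) = sqrt(-2 + w)
X(I, j) = 1 (X(I, j) = -(-2 + 1) = -1*(-1) = 1)
o(C) = 18 + 2*C (o(C) = (1 + 1)*C + 18 = 2*C + 18 = 18 + 2*C)
23 + o((5*n(5))*(-3))*(-69) = 23 + (18 + 2*((5*sqrt(-2 + 5))*(-3)))*(-69) = 23 + (18 + 2*((5*sqrt(3))*(-3)))*(-69) = 23 + (18 + 2*(-15*sqrt(3)))*(-69) = 23 + (18 - 30*sqrt(3))*(-69) = 23 + (-1242 + 2070*sqrt(3)) = -1219 + 2070*sqrt(3)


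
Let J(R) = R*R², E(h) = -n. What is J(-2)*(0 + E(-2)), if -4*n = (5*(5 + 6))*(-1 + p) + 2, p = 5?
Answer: -444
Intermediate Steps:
n = -111/2 (n = -((5*(5 + 6))*(-1 + 5) + 2)/4 = -((5*11)*4 + 2)/4 = -(55*4 + 2)/4 = -(220 + 2)/4 = -¼*222 = -111/2 ≈ -55.500)
E(h) = 111/2 (E(h) = -1*(-111/2) = 111/2)
J(R) = R³
J(-2)*(0 + E(-2)) = (-2)³*(0 + 111/2) = -8*111/2 = -444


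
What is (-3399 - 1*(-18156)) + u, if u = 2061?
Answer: 16818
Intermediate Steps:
(-3399 - 1*(-18156)) + u = (-3399 - 1*(-18156)) + 2061 = (-3399 + 18156) + 2061 = 14757 + 2061 = 16818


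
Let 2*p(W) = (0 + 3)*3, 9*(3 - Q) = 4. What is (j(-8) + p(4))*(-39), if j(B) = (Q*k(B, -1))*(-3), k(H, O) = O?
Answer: -949/2 ≈ -474.50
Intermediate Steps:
Q = 23/9 (Q = 3 - ⅑*4 = 3 - 4/9 = 23/9 ≈ 2.5556)
p(W) = 9/2 (p(W) = ((0 + 3)*3)/2 = (3*3)/2 = (½)*9 = 9/2)
j(B) = 23/3 (j(B) = ((23/9)*(-1))*(-3) = -23/9*(-3) = 23/3)
(j(-8) + p(4))*(-39) = (23/3 + 9/2)*(-39) = (73/6)*(-39) = -949/2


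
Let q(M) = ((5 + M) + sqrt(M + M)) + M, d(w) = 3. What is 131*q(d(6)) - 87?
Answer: 1354 + 131*sqrt(6) ≈ 1674.9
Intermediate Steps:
q(M) = 5 + 2*M + sqrt(2)*sqrt(M) (q(M) = ((5 + M) + sqrt(2*M)) + M = ((5 + M) + sqrt(2)*sqrt(M)) + M = (5 + M + sqrt(2)*sqrt(M)) + M = 5 + 2*M + sqrt(2)*sqrt(M))
131*q(d(6)) - 87 = 131*(5 + 2*3 + sqrt(2)*sqrt(3)) - 87 = 131*(5 + 6 + sqrt(6)) - 87 = 131*(11 + sqrt(6)) - 87 = (1441 + 131*sqrt(6)) - 87 = 1354 + 131*sqrt(6)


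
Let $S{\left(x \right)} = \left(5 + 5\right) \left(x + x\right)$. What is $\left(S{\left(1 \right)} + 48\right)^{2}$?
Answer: $4624$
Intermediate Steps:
$S{\left(x \right)} = 20 x$ ($S{\left(x \right)} = 10 \cdot 2 x = 20 x$)
$\left(S{\left(1 \right)} + 48\right)^{2} = \left(20 \cdot 1 + 48\right)^{2} = \left(20 + 48\right)^{2} = 68^{2} = 4624$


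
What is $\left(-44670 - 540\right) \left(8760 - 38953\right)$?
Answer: $1365025530$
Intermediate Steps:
$\left(-44670 - 540\right) \left(8760 - 38953\right) = \left(-45210\right) \left(-30193\right) = 1365025530$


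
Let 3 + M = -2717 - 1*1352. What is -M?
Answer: 4072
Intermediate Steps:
M = -4072 (M = -3 + (-2717 - 1*1352) = -3 + (-2717 - 1352) = -3 - 4069 = -4072)
-M = -1*(-4072) = 4072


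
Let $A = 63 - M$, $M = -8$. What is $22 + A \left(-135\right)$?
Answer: $-9563$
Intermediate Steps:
$A = 71$ ($A = 63 - -8 = 63 + 8 = 71$)
$22 + A \left(-135\right) = 22 + 71 \left(-135\right) = 22 - 9585 = -9563$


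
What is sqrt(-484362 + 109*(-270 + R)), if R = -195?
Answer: I*sqrt(535047) ≈ 731.47*I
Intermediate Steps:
sqrt(-484362 + 109*(-270 + R)) = sqrt(-484362 + 109*(-270 - 195)) = sqrt(-484362 + 109*(-465)) = sqrt(-484362 - 50685) = sqrt(-535047) = I*sqrt(535047)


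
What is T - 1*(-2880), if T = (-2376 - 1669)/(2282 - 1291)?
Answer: 2850035/991 ≈ 2875.9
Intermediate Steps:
T = -4045/991 ≈ -4.0817
T - 1*(-2880) = -4045/991 - 1*(-2880) = -4045/991 + 2880 = 2850035/991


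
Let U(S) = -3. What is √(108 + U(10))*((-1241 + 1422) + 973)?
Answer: 1154*√105 ≈ 11825.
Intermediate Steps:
√(108 + U(10))*((-1241 + 1422) + 973) = √(108 - 3)*((-1241 + 1422) + 973) = √105*(181 + 973) = √105*1154 = 1154*√105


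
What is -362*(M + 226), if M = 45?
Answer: -98102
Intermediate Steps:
-362*(M + 226) = -362*(45 + 226) = -362*271 = -98102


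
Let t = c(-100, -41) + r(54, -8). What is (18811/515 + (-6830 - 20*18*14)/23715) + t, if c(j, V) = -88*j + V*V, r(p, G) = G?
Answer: 25669819048/2442645 ≈ 10509.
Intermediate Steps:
c(j, V) = V**2 - 88*j (c(j, V) = -88*j + V**2 = V**2 - 88*j)
t = 10473 (t = ((-41)**2 - 88*(-100)) - 8 = (1681 + 8800) - 8 = 10481 - 8 = 10473)
(18811/515 + (-6830 - 20*18*14)/23715) + t = (18811/515 + (-6830 - 20*18*14)/23715) + 10473 = (18811*(1/515) + (-6830 - 360*14)*(1/23715)) + 10473 = (18811/515 + (-6830 - 1*5040)*(1/23715)) + 10473 = (18811/515 + (-6830 - 5040)*(1/23715)) + 10473 = (18811/515 - 11870*1/23715) + 10473 = (18811/515 - 2374/4743) + 10473 = 87997963/2442645 + 10473 = 25669819048/2442645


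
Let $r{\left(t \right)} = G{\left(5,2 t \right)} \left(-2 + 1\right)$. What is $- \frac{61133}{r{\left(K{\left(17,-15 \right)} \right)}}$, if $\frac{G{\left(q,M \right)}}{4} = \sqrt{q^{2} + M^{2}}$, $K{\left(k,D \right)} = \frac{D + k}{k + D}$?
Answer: $\frac{61133 \sqrt{29}}{116} \approx 2838.0$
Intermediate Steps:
$K{\left(k,D \right)} = 1$ ($K{\left(k,D \right)} = \frac{D + k}{D + k} = 1$)
$G{\left(q,M \right)} = 4 \sqrt{M^{2} + q^{2}}$ ($G{\left(q,M \right)} = 4 \sqrt{q^{2} + M^{2}} = 4 \sqrt{M^{2} + q^{2}}$)
$r{\left(t \right)} = - 4 \sqrt{25 + 4 t^{2}}$ ($r{\left(t \right)} = 4 \sqrt{\left(2 t\right)^{2} + 5^{2}} \left(-2 + 1\right) = 4 \sqrt{4 t^{2} + 25} \left(-1\right) = 4 \sqrt{25 + 4 t^{2}} \left(-1\right) = - 4 \sqrt{25 + 4 t^{2}}$)
$- \frac{61133}{r{\left(K{\left(17,-15 \right)} \right)}} = - \frac{61133}{\left(-4\right) \sqrt{25 + 4 \cdot 1^{2}}} = - \frac{61133}{\left(-4\right) \sqrt{25 + 4 \cdot 1}} = - \frac{61133}{\left(-4\right) \sqrt{25 + 4}} = - \frac{61133}{\left(-4\right) \sqrt{29}} = - 61133 \left(- \frac{\sqrt{29}}{116}\right) = \frac{61133 \sqrt{29}}{116}$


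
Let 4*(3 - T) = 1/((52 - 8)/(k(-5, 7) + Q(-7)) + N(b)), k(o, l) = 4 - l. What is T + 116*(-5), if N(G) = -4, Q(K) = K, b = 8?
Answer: -96931/168 ≈ -576.97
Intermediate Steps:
T = 509/168 (T = 3 - 1/(4*((52 - 8)/((4 - 1*7) - 7) - 4)) = 3 - 1/(4*(44/((4 - 7) - 7) - 4)) = 3 - 1/(4*(44/(-3 - 7) - 4)) = 3 - 1/(4*(44/(-10) - 4)) = 3 - 1/(4*(44*(-⅒) - 4)) = 3 - 1/(4*(-22/5 - 4)) = 3 - 1/(4*(-42/5)) = 3 - ¼*(-5/42) = 3 + 5/168 = 509/168 ≈ 3.0298)
T + 116*(-5) = 509/168 + 116*(-5) = 509/168 - 580 = -96931/168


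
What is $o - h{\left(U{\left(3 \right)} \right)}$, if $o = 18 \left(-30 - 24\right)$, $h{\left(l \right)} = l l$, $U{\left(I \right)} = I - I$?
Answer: $-972$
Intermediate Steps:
$U{\left(I \right)} = 0$
$h{\left(l \right)} = l^{2}$
$o = -972$ ($o = 18 \left(-54\right) = -972$)
$o - h{\left(U{\left(3 \right)} \right)} = -972 - 0^{2} = -972 - 0 = -972 + 0 = -972$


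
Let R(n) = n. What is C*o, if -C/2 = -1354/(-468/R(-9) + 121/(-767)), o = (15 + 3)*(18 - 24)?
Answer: -224319888/39763 ≈ -5641.4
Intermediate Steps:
o = -108 (o = 18*(-6) = -108)
C = 2077036/39763 (C = -(-2708)/(-468/(-9) + 121/(-767)) = -(-2708)/(-468*(-⅑) + 121*(-1/767)) = -(-2708)/(52 - 121/767) = -(-2708)/39763/767 = -(-2708)*767/39763 = -2*(-1038518/39763) = 2077036/39763 ≈ 52.235)
C*o = (2077036/39763)*(-108) = -224319888/39763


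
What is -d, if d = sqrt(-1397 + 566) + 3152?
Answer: -3152 - I*sqrt(831) ≈ -3152.0 - 28.827*I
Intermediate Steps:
d = 3152 + I*sqrt(831) (d = sqrt(-831) + 3152 = I*sqrt(831) + 3152 = 3152 + I*sqrt(831) ≈ 3152.0 + 28.827*I)
-d = -(3152 + I*sqrt(831)) = -3152 - I*sqrt(831)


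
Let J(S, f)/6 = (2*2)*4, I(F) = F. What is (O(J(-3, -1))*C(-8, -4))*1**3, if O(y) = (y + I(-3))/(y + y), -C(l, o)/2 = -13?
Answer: 403/32 ≈ 12.594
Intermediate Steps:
C(l, o) = 26 (C(l, o) = -2*(-13) = 26)
J(S, f) = 96 (J(S, f) = 6*((2*2)*4) = 6*(4*4) = 6*16 = 96)
O(y) = (-3 + y)/(2*y) (O(y) = (y - 3)/(y + y) = (-3 + y)/((2*y)) = (-3 + y)*(1/(2*y)) = (-3 + y)/(2*y))
(O(J(-3, -1))*C(-8, -4))*1**3 = (((1/2)*(-3 + 96)/96)*26)*1**3 = (((1/2)*(1/96)*93)*26)*1 = ((31/64)*26)*1 = (403/32)*1 = 403/32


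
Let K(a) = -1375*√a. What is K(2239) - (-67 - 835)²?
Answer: -813604 - 1375*√2239 ≈ -8.7867e+5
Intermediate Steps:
K(2239) - (-67 - 835)² = -1375*√2239 - (-67 - 835)² = -1375*√2239 - 1*(-902)² = -1375*√2239 - 1*813604 = -1375*√2239 - 813604 = -813604 - 1375*√2239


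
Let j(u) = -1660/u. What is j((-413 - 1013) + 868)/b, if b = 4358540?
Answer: 83/121603266 ≈ 6.8255e-7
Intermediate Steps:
j((-413 - 1013) + 868)/b = -1660/((-413 - 1013) + 868)/4358540 = -1660/(-1426 + 868)*(1/4358540) = -1660/(-558)*(1/4358540) = -1660*(-1/558)*(1/4358540) = (830/279)*(1/4358540) = 83/121603266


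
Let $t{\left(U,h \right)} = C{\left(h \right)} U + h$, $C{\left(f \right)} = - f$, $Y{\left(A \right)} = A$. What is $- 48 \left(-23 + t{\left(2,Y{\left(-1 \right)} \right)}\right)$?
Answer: $1056$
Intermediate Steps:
$t{\left(U,h \right)} = h - U h$ ($t{\left(U,h \right)} = - h U + h = - U h + h = h - U h$)
$- 48 \left(-23 + t{\left(2,Y{\left(-1 \right)} \right)}\right) = - 48 \left(-23 - \left(1 - 2\right)\right) = - 48 \left(-23 - -1\right) = - 48 \left(-23 + 1\right) = \left(-48\right) \left(-22\right) = 1056$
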